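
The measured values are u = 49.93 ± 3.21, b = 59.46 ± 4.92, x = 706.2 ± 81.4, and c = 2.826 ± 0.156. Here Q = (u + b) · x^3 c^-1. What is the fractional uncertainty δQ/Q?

Let w = u + b = 109.4. δw = √(δu² + δb²) = √(10.3 + 24.2) = 5.87, so δw/w = 0.0537.
Q is then a monomial in w, x, c:
δQ/Q = √((δw/w)² + (3·δx/x)² + (-1·δc/c)²) = √(0.00288 + 0.120 + 0.00305) = 0.354

0.354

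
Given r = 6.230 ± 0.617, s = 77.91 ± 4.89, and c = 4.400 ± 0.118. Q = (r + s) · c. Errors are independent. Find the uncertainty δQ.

23.9

Let u = r + s = 84.14. δu = √(δr² + δs²) = √(0.381 + 23.9) = 4.93, so δu/u = 0.0586.
Q is then a monomial in u, c:
δQ/Q = √((δu/u)² + (1·δc/c)²) = √(0.00343 + 0.000719) = 0.0644
Q = 370.2, so δQ = 0.0644 × 370.2 = 23.9.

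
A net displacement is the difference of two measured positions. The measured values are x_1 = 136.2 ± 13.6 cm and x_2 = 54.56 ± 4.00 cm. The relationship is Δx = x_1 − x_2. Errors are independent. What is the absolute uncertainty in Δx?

14.2 cm

Δx is a linear combination, so absolute uncertainties add in quadrature:
  (δx_1)² = 185;  (δx_2)² = 16.0
δΔx = √(201) = 14.2 cm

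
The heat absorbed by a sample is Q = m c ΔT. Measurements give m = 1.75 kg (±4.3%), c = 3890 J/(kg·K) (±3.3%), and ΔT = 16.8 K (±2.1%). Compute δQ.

For a monomial Q ∝ m, c, ΔT, fractional errors add in quadrature:
  (1·δm/m)² = (1×0.0430)² = 0.00185;  (1·δc/c)² = (1×0.0330)² = 0.00109;  (1·δΔT/ΔT)² = (1×0.0210)² = 0.000441
δQ/Q = √(0.00338) = 0.0581
Q = 1.14e+05 J, so δQ = 0.0581 × 1.14e+05 = 6650 J.

6650 J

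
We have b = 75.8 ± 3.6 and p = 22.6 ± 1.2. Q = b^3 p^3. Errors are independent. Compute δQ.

Relative error in a monomial: (δQ/Q)² = Σ (nᵢ · δxᵢ/xᵢ)².
  (3·δb/b)² = (3×0.0475)² = 0.0203;  (3·δp/p)² = (3×0.0531)² = 0.0254
δQ/Q = √(0.0457) = 0.214
Q = 5.03e+09, so δQ = 0.214 × 5.03e+09 = 1.07e+09.

1.07e+09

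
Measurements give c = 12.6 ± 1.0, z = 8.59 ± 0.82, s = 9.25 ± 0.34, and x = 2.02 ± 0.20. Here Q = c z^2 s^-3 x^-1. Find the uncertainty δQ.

Each factor contributes (exponent × relative error)² to (δQ/Q)²:
  (1·δc/c)² = (1×0.0794)² = 0.00630;  (2·δz/z)² = (2×0.0955)² = 0.0365;  (-3·δs/s)² = (-3×0.0368)² = 0.0122;  (-1·δx/x)² = (-1×0.0990)² = 0.00980
δQ/Q = √(0.0647) = 0.254
Q = 0.582, so δQ = 0.254 × 0.582 = 0.148.

0.148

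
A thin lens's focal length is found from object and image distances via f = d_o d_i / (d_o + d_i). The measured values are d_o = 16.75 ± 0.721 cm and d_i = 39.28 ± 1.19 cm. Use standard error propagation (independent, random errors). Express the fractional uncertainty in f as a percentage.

3.15%

∂f/∂d_o = (d_i/(d_o+d_i))² = 0.491;  ∂f/∂d_i = (d_o/(d_o+d_i))² = 0.0894
δf = √((∂f/∂d_o · δd_o)² + (∂f/∂d_i · δd_i)²) = √(0.126 + 0.0113) = 0.370 cm
f = 11.74 cm, so δf/f = 0.370/11.74 = 0.0315.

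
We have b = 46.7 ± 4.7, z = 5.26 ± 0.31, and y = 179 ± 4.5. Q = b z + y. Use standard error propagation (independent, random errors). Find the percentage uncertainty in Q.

6.83%

Let p = b·z = 246. δp/p = √((1·δb/b)² + (1·δz/z)²) = √(0.0101 + 0.00347) = 0.117, so δp = 28.6.
Q = p + y: δQ = √(δp² + δy²) = √(821 + 20.2) = 29.0
Q = 425, so δQ/Q = 29.0/425 = 0.0683.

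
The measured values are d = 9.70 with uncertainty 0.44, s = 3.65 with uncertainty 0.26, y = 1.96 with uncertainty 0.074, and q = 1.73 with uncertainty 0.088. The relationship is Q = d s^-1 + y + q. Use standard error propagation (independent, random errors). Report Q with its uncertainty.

Let p = d·s^-1 = 2.66. δp/p = √((1·δd/d)² + (-1·δs/s)²) = √(0.00206 + 0.00507) = 0.0844, so δp = 0.224.
Q = p + y + q: δQ = √(δp² + δy² + δq²) = √(0.0504 + 0.00548 + 0.00774) = 0.252
Q = 6.35.

6.35 ± 0.252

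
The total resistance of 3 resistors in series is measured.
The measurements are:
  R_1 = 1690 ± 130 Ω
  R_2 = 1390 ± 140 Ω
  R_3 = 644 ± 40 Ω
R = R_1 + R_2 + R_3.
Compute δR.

195 Ω

R is a linear combination, so absolute uncertainties add in quadrature:
  (δR_1)² = 16900;  (δR_2)² = 19600;  (δR_3)² = 1600
δR = √(38100) = 195 Ω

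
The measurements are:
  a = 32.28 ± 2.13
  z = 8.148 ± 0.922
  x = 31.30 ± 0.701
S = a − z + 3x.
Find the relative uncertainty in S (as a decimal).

0.0265

For a sum/difference, combine absolute errors in quadrature:
  (δa)² = 4.54;  (δz)² = 0.850;  (3·δx)² = 4.42
δS = √(9.81) = 3.13
S = 118.0, so δS/S = 3.13/118.0 = 0.0265.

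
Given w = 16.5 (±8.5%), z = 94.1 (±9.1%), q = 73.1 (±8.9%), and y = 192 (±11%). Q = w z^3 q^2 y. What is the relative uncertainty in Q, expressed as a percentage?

Products/powers → add relative errors in quadrature, weighted by exponent:
  (1·δw/w)² = (1×0.0850)² = 0.00723;  (3·δz/z)² = (3×0.0910)² = 0.0745;  (2·δq/q)² = (2×0.0890)² = 0.0317;  (1·δy/y)² = (1×0.110)² = 0.0121
δQ/Q = √(0.126) = 0.354

35.4%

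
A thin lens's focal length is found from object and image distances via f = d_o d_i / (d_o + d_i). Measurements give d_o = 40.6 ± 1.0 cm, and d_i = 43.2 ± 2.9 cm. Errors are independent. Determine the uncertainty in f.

∂f/∂d_o = (d_i/(d_o+d_i))² = 0.266;  ∂f/∂d_i = (d_o/(d_o+d_i))² = 0.235
δf = √((∂f/∂d_o · δd_o)² + (∂f/∂d_i · δd_i)²) = √(0.0706 + 0.463) = 0.731 cm

0.731 cm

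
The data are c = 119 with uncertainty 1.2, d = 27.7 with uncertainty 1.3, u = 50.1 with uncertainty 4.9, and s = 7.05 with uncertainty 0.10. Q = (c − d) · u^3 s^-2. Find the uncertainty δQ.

Let w = c − d = 91.3. δw = √(δc² + δd²) = √(1.44 + 1.69) = 1.77, so δw/w = 0.0194.
Q is then a monomial in w, u, s:
δQ/Q = √((δw/w)² + (3·δu/u)² + (-2·δs/s)²) = √(0.000375 + 0.0861 + 0.000805) = 0.295
Q = 2.31e+05, so δQ = 0.295 × 2.31e+05 = 68200.

68200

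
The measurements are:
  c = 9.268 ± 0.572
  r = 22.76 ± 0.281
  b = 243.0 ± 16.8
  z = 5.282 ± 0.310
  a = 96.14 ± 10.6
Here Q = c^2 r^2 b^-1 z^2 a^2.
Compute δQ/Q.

0.288

Products/powers → add relative errors in quadrature, weighted by exponent:
  (2·δc/c)² = (2×0.0617)² = 0.0152;  (2·δr/r)² = (2×0.0123)² = 0.000610;  (-1·δb/b)² = (-1×0.0691)² = 0.00478;  (2·δz/z)² = (2×0.0587)² = 0.0138;  (2·δa/a)² = (2×0.110)² = 0.0486
δQ/Q = √(0.0830) = 0.288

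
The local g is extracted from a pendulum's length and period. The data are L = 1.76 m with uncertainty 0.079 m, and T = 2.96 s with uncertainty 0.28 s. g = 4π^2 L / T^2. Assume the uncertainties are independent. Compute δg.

Relative error in a monomial: (δg/g)² = Σ (nᵢ · δxᵢ/xᵢ)².
  (1·δL/L)² = (1×0.0449)² = 0.00201;  (-2·δT/T)² = (-2×0.0946)² = 0.0358
δg/g = √(0.0378) = 0.194
g = 7.93 m/s^2, so δg = 0.194 × 7.93 = 1.54 m/s^2.

1.54 m/s^2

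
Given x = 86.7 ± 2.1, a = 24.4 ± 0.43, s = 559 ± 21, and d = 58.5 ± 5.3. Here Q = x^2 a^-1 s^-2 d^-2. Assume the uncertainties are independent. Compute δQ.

5.84e-08

Relative error in a monomial: (δQ/Q)² = Σ (nᵢ · δxᵢ/xᵢ)².
  (2·δx/x)² = (2×0.0242)² = 0.00235;  (-1·δa/a)² = (-1×0.0176)² = 0.000311;  (-2·δs/s)² = (-2×0.0376)² = 0.00565;  (-2·δd/d)² = (-2×0.0906)² = 0.0328
δQ/Q = √(0.0411) = 0.203
Q = 2.88e-07, so δQ = 0.203 × 2.88e-07 = 5.84e-08.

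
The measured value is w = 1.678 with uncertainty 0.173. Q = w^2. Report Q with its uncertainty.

2.816 ± 0.581

Q is a product of powers, so relative uncertainties combine in quadrature:
  (2·δw/w)² = (2×0.103)² = 0.0425
δQ/Q = √(0.0425) = 0.206
Q = 2.816, so δQ = 0.206 × 2.816 = 0.581.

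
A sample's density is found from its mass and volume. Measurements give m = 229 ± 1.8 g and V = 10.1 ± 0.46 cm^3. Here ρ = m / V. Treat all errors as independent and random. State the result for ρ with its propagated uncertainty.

Since ρ is a product/quotient, work with relative uncertainties:
  (1·δm/m)² = (1×0.00786)² = 6.18e-05;  (-1·δV/V)² = (-1×0.0455)² = 0.00207
δρ/ρ = √(0.00214) = 0.0462
ρ = 22.7 g/cm^3, so δρ = 0.0462 × 22.7 = 1.05 g/cm^3.

22.7 ± 1.05 g/cm^3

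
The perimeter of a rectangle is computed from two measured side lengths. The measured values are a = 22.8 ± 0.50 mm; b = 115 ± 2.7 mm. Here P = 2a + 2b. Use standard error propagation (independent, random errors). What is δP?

5.49 mm

Sums and differences: (δP)² = Σ (cᵢ δxᵢ)².
  (2·δa)² = 1.00;  (2·δb)² = 29.2
δP = √(30.2) = 5.49 mm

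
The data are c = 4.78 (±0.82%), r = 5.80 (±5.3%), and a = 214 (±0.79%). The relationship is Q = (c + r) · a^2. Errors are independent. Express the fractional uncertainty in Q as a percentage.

3.33%

Let u = c + r = 10.6. δu = √(δc² + δr²) = √(0.00154 + 0.0945) = 0.310, so δu/u = 0.0293.
Q is then a monomial in u, a:
δQ/Q = √((δu/u)² + (2·δa/a)²) = √(0.000858 + 0.000250) = 0.0333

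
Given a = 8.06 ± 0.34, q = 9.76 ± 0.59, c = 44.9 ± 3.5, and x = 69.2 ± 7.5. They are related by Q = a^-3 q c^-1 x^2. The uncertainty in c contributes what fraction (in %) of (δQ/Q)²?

(δQ/Q)² = (-3·δa/a)² + (1·δq/q)² + (-1·δc/c)² + (2·δx/x)²
  a term: (-3×0.0422)² = 0.0160
  q term: (1×0.0605)² = 0.00365
  c term: (-1×0.0780)² = 0.00608
  x term: (2×0.108)² = 0.0470
Total = 0.0727. Share from c = 0.00608/0.0727 = 0.0835.

8.35%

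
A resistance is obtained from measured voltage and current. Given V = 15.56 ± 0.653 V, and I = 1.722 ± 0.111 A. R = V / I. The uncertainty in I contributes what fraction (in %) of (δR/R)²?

(δR/R)² = (1·δV/V)² + (-1·δI/I)²
  V term: (1×0.0420)² = 0.00176
  I term: (-1×0.0645)² = 0.00416
Total = 0.00592. Share from I = 0.00416/0.00592 = 0.702.

70.2%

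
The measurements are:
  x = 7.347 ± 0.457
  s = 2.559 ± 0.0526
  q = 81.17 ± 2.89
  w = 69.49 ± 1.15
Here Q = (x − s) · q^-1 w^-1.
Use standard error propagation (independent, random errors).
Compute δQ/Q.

0.104

Let u = x − s = 4.788. δu = √(δx² + δs²) = √(0.209 + 0.00277) = 0.460, so δu/u = 0.0961.
Q is then a monomial in u, q, w:
δQ/Q = √((δu/u)² + (-1·δq/q)² + (-1·δw/w)²) = √(0.00923 + 0.00127 + 0.000274) = 0.104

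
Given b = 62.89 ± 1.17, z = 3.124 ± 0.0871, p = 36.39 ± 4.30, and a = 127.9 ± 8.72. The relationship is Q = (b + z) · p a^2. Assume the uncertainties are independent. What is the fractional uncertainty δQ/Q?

Let u = b + z = 66.01. δu = √(δb² + δz²) = √(1.37 + 0.00759) = 1.17, so δu/u = 0.0178.
Q is then a monomial in u, p, a:
δQ/Q = √((δu/u)² + (1·δp/p)² + (2·δa/a)²) = √(0.000316 + 0.0140 + 0.0186) = 0.181

0.181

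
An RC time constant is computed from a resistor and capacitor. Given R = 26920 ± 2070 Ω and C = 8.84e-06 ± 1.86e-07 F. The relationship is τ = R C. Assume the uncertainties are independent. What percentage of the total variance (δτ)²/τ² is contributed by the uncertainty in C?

(δτ/τ)² = (1·δR/R)² + (1·δC/C)²
  R term: (1×0.0769)² = 0.00591
  C term: (1×0.0210)² = 0.000443
Total = 0.00636. Share from C = 0.000443/0.00636 = 0.0697.

6.97%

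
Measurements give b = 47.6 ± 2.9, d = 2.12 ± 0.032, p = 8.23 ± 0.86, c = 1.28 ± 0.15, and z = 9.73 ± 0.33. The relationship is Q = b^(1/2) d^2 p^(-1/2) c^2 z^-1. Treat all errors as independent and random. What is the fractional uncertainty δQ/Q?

For a monomial Q ∝ b^(1/2), d^2, p^(-1/2), c^2, z^-1, fractional errors add in quadrature:
  (½·δb/b)² = (0.5×0.0609)² = 0.000928;  (2·δd/d)² = (2×0.0151)² = 0.000911;  (−½·δp/p)² = (-0.5×0.104)² = 0.00273;  (2·δc/c)² = (2×0.117)² = 0.0549;  (-1·δz/z)² = (-1×0.0339)² = 0.00115
δQ/Q = √(0.0607) = 0.246

0.246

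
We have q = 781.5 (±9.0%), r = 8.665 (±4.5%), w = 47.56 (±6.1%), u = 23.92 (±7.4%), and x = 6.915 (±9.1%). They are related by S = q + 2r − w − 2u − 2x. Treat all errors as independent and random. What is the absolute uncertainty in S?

70.5

Each term contributes (cᵢ δxᵢ)² to (δS)²:
  (δq)² = 4950;  (2·δr)² = 0.608;  (δw)² = 8.42;  (2·δu)² = 12.5;  (2·δx)² = 1.58
δS = √(4970) = 70.5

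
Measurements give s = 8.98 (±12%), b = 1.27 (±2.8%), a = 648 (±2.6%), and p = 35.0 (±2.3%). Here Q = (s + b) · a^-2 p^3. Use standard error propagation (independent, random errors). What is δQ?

Let u = s + b = 10.2. δu = √(δs² + δb²) = √(1.16 + 0.00126) = 1.08, so δu/u = 0.105.
Q is then a monomial in u, a, p:
δQ/Q = √((δu/u)² + (-2·δa/a)² + (3·δp/p)²) = √(0.0111 + 0.00270 + 0.00476) = 0.136
Q = 1.05, so δQ = 0.136 × 1.05 = 0.142.

0.142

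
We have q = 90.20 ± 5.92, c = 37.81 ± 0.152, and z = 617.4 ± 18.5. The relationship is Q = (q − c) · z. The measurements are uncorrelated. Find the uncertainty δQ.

Let u = q − c = 52.39. δu = √(δq² + δc²) = √(35.0 + 0.0231) = 5.92, so δu/u = 0.113.
Q is then a monomial in u, z:
δQ/Q = √((δu/u)² + (1·δz/z)²) = √(0.0128 + 0.000898) = 0.117
Q = 32350, so δQ = 0.117 × 32350 = 3780.

3780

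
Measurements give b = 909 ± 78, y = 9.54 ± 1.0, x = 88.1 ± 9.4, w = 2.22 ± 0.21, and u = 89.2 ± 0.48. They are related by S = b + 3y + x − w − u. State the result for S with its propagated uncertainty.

Absolute uncertainties add in quadrature for a linear combination:
  (δb)² = 6080;  (3·δy)² = 9.00;  (δx)² = 88.4;  (δw)² = 0.0441;  (δu)² = 0.230
δS = √(6180) = 78.6
S = 934.

934 ± 78.6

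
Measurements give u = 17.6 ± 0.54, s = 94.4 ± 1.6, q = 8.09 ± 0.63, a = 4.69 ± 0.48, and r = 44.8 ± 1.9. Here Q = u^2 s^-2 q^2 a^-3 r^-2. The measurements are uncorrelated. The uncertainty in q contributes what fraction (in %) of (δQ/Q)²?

(δQ/Q)² = (2·δu/u)² + (-2·δs/s)² + (2·δq/q)² + (-3·δa/a)² + (-2·δr/r)²
  u term: (2×0.0307)² = 0.00377
  s term: (-2×0.0169)² = 0.00115
  q term: (2×0.0779)² = 0.0243
  a term: (-3×0.102)² = 0.0943
  r term: (-2×0.0424)² = 0.00719
Total = 0.131. Share from q = 0.0243/0.131 = 0.186.

18.6%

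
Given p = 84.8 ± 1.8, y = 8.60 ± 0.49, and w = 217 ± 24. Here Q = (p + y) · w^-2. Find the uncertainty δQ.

0.000441

Let u = p + y = 93.4. δu = √(δp² + δy²) = √(3.24 + 0.240) = 1.87, so δu/u = 0.0200.
Q is then a monomial in u, w:
δQ/Q = √((δu/u)² + (-2·δw/w)²) = √(0.000399 + 0.0489) = 0.222
Q = 0.00198, so δQ = 0.222 × 0.00198 = 0.000441.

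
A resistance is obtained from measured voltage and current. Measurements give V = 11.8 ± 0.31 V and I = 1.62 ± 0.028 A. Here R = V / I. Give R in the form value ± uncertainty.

Relative error in a monomial: (δR/R)² = Σ (nᵢ · δxᵢ/xᵢ)².
  (1·δV/V)² = (1×0.0263)² = 0.000690;  (-1·δI/I)² = (-1×0.0173)² = 0.000299
δR/R = √(0.000989) = 0.0314
R = 7.28 Ω, so δR = 0.0314 × 7.28 = 0.229 Ω.

7.28 ± 0.229 Ω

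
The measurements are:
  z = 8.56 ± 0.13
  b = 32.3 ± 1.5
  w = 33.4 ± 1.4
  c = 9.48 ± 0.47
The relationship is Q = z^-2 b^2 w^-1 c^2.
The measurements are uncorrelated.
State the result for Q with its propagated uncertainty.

38.3 ± 5.57

For a monomial Q ∝ z^-2, b^2, w^-1, c^2, fractional errors add in quadrature:
  (-2·δz/z)² = (-2×0.0152)² = 0.000923;  (2·δb/b)² = (2×0.0464)² = 0.00863;  (-1·δw/w)² = (-1×0.0419)² = 0.00176;  (2·δc/c)² = (2×0.0496)² = 0.00983
δQ/Q = √(0.0211) = 0.145
Q = 38.3, so δQ = 0.145 × 38.3 = 5.57.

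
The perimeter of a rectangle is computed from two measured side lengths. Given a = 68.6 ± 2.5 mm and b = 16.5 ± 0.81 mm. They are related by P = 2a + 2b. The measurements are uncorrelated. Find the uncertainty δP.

Each term contributes (cᵢ δxᵢ)² to (δP)²:
  (2·δa)² = 25.0;  (2·δb)² = 2.62
δP = √(27.6) = 5.26 mm

5.26 mm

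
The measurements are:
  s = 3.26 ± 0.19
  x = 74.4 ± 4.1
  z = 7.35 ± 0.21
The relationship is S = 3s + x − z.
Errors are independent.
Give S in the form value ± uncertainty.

Each term contributes (cᵢ δxᵢ)² to (δS)²:
  (3·δs)² = 0.325;  (δx)² = 16.8;  (δz)² = 0.0441
δS = √(17.2) = 4.14
S = 76.8.

76.8 ± 4.14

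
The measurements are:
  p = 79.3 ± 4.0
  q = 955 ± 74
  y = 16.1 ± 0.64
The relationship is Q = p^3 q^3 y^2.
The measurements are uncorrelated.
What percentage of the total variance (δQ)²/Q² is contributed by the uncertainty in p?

27.5%

(δQ/Q)² = (3·δp/p)² + (3·δq/q)² + (2·δy/y)²
  p term: (3×0.0504)² = 0.0229
  q term: (3×0.0775)² = 0.0540
  y term: (2×0.0398)² = 0.00632
Total = 0.0833. Share from p = 0.0229/0.0833 = 0.275.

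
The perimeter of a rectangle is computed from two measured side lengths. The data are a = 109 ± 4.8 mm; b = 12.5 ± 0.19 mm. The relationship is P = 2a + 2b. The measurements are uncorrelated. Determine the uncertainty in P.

9.61 mm

P is a linear combination, so absolute uncertainties add in quadrature:
  (2·δa)² = 92.2;  (2·δb)² = 0.144
δP = √(92.3) = 9.61 mm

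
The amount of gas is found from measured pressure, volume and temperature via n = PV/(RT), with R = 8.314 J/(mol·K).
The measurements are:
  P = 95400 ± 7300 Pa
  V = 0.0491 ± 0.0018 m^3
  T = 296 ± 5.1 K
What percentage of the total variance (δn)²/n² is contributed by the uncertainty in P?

(δn/n)² = (1·δP/P)² + (1·δV/V)² + (-1·δT/T)²
  P term: (1×0.0765)² = 0.00586
  V term: (1×0.0367)² = 0.00134
  T term: (-1×0.0172)² = 0.000297
Total = 0.00750. Share from P = 0.00586/0.00750 = 0.781.

78.1%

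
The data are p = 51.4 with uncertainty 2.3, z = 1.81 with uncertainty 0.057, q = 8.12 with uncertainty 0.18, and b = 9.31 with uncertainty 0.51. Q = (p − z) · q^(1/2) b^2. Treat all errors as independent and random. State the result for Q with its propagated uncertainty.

Let u = p − z = 49.6. δu = √(δp² + δz²) = √(5.29 + 0.00325) = 2.30, so δu/u = 0.0464.
Q is then a monomial in u, q, b:
δQ/Q = √((δu/u)² + (½·δq/q)² + (2·δb/b)²) = √(0.00215 + 0.000123 + 0.0120) = 0.119
Q = 12200, so δQ = 0.119 × 12200 = 1460.

12200 ± 1460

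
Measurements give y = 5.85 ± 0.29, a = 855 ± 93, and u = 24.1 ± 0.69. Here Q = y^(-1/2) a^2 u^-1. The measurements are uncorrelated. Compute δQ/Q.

0.221

Each factor contributes (exponent × relative error)² to (δQ/Q)²:
  (−½·δy/y)² = (-0.5×0.0496)² = 0.000614;  (2·δa/a)² = (2×0.109)² = 0.0473;  (-1·δu/u)² = (-1×0.0286)² = 0.000820
δQ/Q = √(0.0488) = 0.221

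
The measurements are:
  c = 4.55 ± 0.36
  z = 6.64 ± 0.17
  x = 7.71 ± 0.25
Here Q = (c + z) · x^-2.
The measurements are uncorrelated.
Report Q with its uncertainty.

0.188 ± 0.0139

Let u = c + z = 11.2. δu = √(δc² + δz²) = √(0.130 + 0.0289) = 0.398, so δu/u = 0.0356.
Q is then a monomial in u, x:
δQ/Q = √((δu/u)² + (-2·δx/x)²) = √(0.00127 + 0.00421) = 0.0740
Q = 0.188, so δQ = 0.0740 × 0.188 = 0.0139.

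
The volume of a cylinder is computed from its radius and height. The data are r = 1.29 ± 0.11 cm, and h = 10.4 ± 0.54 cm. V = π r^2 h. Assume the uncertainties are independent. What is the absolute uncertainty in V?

Since V is a product/quotient, work with relative uncertainties:
  (2·δr/r)² = (2×0.0853)² = 0.0291;  (1·δh/h)² = (1×0.0519)² = 0.00270
δV/V = √(0.0318) = 0.178
V = 54.4 cm^3, so δV = 0.178 × 54.4 = 9.69 cm^3.

9.69 cm^3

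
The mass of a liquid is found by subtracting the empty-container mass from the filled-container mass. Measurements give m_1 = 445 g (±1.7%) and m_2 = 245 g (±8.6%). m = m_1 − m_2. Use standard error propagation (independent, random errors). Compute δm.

m is a linear combination, so absolute uncertainties add in quadrature:
  (δm_1)² = 57.2;  (δm_2)² = 444
δm = √(501) = 22.4 g

22.4 g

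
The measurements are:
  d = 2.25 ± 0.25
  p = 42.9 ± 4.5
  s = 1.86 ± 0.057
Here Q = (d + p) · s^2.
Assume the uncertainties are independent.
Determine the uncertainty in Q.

18.3

Let u = d + p = 45.1. δu = √(δd² + δp²) = √(0.0625 + 20.2) = 4.51, so δu/u = 0.0998.
Q is then a monomial in u, s:
δQ/Q = √((δu/u)² + (2·δs/s)²) = √(0.00996 + 0.00376) = 0.117
Q = 156, so δQ = 0.117 × 156 = 18.3.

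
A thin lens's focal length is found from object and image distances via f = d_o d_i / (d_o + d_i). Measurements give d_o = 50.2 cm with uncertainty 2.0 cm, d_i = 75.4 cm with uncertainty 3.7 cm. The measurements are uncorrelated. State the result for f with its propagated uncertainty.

30.1 ± 0.932 cm

∂f/∂d_o = (d_i/(d_o+d_i))² = 0.360;  ∂f/∂d_i = (d_o/(d_o+d_i))² = 0.160
δf = √((∂f/∂d_o · δd_o)² + (∂f/∂d_i · δd_i)²) = √(0.520 + 0.349) = 0.932 cm
f = 30.1 cm.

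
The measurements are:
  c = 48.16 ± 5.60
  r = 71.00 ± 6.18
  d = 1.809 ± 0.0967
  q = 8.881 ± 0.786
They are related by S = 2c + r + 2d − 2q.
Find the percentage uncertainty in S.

Each term contributes (cᵢ δxᵢ)² to (δS)²:
  (2·δc)² = 125;  (δr)² = 38.2;  (2·δd)² = 0.0374;  (2·δq)² = 2.47
δS = √(166) = 12.9
S = 153.2, so δS/S = 12.9/153.2 = 0.0841.

8.41%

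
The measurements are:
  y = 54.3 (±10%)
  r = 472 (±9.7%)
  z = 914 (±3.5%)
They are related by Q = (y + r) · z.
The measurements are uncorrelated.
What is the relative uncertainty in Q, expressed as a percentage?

Let u = y + r = 526. δu = √(δy² + δr²) = √(29.5 + 2100) = 46.1, so δu/u = 0.0876.
Q is then a monomial in u, z:
δQ/Q = √((δu/u)² + (1·δz/z)²) = √(0.00767 + 0.00123) = 0.0943

9.43%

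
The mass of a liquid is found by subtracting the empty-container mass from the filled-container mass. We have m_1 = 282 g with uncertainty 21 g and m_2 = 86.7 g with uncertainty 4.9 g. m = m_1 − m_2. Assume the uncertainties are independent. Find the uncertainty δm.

21.6 g

Each term contributes (cᵢ δxᵢ)² to (δm)²:
  (δm_1)² = 441;  (δm_2)² = 24.0
δm = √(465) = 21.6 g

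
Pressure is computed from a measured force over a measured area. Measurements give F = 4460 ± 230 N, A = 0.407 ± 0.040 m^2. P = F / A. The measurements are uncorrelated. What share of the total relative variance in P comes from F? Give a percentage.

21.6%

(δP/P)² = (1·δF/F)² + (-1·δA/A)²
  F term: (1×0.0516)² = 0.00266
  A term: (-1×0.0983)² = 0.00966
Total = 0.0123. Share from F = 0.00266/0.0123 = 0.216.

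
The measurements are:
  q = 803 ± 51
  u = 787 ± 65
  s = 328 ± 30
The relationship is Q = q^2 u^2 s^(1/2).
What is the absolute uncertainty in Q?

Products/powers → add relative errors in quadrature, weighted by exponent:
  (2·δq/q)² = (2×0.0635)² = 0.0161;  (2·δu/u)² = (2×0.0826)² = 0.0273;  (½·δs/s)² = (0.5×0.0915)² = 0.00209
δQ/Q = √(0.0455) = 0.213
Q = 7.23e+12, so δQ = 0.213 × 7.23e+12 = 1.54e+12.

1.54e+12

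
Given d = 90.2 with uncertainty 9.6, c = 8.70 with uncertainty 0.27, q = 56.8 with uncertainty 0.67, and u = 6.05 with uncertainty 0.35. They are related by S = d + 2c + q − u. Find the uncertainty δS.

S is a linear combination, so absolute uncertainties add in quadrature:
  (δd)² = 92.2;  (2·δc)² = 0.292;  (δq)² = 0.449;  (δu)² = 0.122
δS = √(93.0) = 9.64

9.64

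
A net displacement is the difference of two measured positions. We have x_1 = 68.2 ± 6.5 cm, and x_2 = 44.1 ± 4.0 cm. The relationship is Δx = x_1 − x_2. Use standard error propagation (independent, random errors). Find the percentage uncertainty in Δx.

31.7%

Each term contributes (cᵢ δxᵢ)² to (δΔx)²:
  (δx_1)² = 42.2;  (δx_2)² = 16.0
δΔx = √(58.2) = 7.63 cm
Δx = 24.1 cm, so δΔx/Δx = 7.63/24.1 = 0.317.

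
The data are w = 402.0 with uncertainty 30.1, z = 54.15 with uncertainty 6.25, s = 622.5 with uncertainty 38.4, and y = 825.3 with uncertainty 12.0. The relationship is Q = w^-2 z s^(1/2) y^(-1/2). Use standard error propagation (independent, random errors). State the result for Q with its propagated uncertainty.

(2.910 ± 0.558) × 10^-4

For a monomial Q ∝ w^-2, z, s^(1/2), y^(-1/2), fractional errors add in quadrature:
  (-2·δw/w)² = (-2×0.0749)² = 0.0224;  (1·δz/z)² = (1×0.115)² = 0.0133;  (½·δs/s)² = (0.5×0.0617)² = 0.000951;  (−½·δy/y)² = (-0.5×0.0145)² = 5.29e-05
δQ/Q = √(0.0368) = 0.192
Q = 0.0002910, so δQ = 0.192 × 0.0002910 = 5.58e-05.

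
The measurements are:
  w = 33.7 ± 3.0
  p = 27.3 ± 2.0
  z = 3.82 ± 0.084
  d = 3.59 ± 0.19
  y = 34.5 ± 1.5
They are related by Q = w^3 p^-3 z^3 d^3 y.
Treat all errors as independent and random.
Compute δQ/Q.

0.389

Products/powers → add relative errors in quadrature, weighted by exponent:
  (3·δw/w)² = (3×0.0890)² = 0.0713;  (-3·δp/p)² = (-3×0.0733)² = 0.0483;  (3·δz/z)² = (3×0.0220)² = 0.00435;  (3·δd/d)² = (3×0.0529)² = 0.0252;  (1·δy/y)² = (1×0.0435)² = 0.00189
δQ/Q = √(0.151) = 0.389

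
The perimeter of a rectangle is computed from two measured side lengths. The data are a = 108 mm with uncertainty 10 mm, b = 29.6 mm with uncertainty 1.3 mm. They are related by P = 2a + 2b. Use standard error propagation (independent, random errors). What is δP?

20.2 mm

For a sum/difference, combine absolute errors in quadrature:
  (2·δa)² = 400;  (2·δb)² = 6.76
δP = √(407) = 20.2 mm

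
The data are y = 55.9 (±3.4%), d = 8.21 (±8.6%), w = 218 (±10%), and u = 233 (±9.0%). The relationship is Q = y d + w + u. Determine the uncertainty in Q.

52.1

Let p = y·d = 459. δp/p = √((1·δy/y)² + (1·δd/d)²) = √(0.00116 + 0.00740) = 0.0925, so δp = 42.4.
Q = p + w + u: δQ = √(δp² + δw² + δu²) = √(1800 + 475 + 440) = 52.1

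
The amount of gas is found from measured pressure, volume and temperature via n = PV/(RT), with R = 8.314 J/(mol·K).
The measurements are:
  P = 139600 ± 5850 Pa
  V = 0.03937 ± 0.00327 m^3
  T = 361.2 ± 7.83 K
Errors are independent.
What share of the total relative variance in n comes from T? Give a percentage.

5.15%

(δn/n)² = (1·δP/P)² + (1·δV/V)² + (-1·δT/T)²
  P term: (1×0.0419)² = 0.00176
  V term: (1×0.0831)² = 0.00690
  T term: (-1×0.0217)² = 0.000470
Total = 0.00912. Share from T = 0.000470/0.00912 = 0.0515.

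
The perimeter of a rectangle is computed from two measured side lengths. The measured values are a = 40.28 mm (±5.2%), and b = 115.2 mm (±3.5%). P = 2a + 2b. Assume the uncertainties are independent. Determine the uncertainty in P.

9.09 mm

For a sum/difference, combine absolute errors in quadrature:
  (2·δa)² = 17.5;  (2·δb)² = 65.0
δP = √(82.6) = 9.09 mm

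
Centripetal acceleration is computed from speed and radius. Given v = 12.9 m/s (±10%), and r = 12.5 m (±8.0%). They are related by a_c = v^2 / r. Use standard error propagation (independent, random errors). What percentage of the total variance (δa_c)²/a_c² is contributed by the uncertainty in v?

(δa_c/a_c)² = (2·δv/v)² + (-1·δr/r)²
  v term: (2×0.100)² = 0.0400
  r term: (-1×0.0800)² = 0.00640
Total = 0.0464. Share from v = 0.0400/0.0464 = 0.862.

86.2%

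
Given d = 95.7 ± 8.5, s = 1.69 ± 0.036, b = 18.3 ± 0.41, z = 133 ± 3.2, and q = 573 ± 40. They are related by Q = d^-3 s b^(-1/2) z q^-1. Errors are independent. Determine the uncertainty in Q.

2.9e-08

For a monomial Q ∝ d^-3, s, b^(-1/2), z, q^-1, fractional errors add in quadrature:
  (-3·δd/d)² = (-3×0.0888)² = 0.0710;  (1·δs/s)² = (1×0.0213)² = 0.000454;  (−½·δb/b)² = (-0.5×0.0224)² = 0.000125;  (1·δz/z)² = (1×0.0241)² = 0.000579;  (-1·δq/q)² = (-1×0.0698)² = 0.00487
δQ/Q = √(0.0770) = 0.278
Q = 1.05e-07, so δQ = 0.278 × 1.05e-07 = 2.9e-08.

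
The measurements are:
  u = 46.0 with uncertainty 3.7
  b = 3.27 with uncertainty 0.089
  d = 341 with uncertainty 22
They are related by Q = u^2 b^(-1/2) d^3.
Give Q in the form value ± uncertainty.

Q is a product of powers, so relative uncertainties combine in quadrature:
  (2·δu/u)² = (2×0.0804)² = 0.0259;  (−½·δb/b)² = (-0.5×0.0272)² = 0.000185;  (3·δd/d)² = (3×0.0645)² = 0.0375
δQ/Q = √(0.0635) = 0.252
Q = 4.64e+10, so δQ = 0.252 × 4.64e+10 = 1.17e+10.

(4.64 ± 1.17) × 10^10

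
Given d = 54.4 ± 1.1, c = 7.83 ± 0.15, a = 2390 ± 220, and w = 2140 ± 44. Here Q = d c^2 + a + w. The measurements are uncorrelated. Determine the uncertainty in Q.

267

Let p = d·c^2 = 3340. δp/p = √((1·δd/d)² + (2·δc/c)²) = √(0.000409 + 0.00147) = 0.0433, so δp = 144.
Q = p + a + w: δQ = √(δp² + δa² + δw²) = √(20900 + 48400 + 1940) = 267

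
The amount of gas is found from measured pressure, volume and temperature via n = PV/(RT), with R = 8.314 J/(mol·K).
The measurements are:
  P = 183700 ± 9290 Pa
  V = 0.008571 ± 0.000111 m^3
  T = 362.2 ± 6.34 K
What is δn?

0.0288 mol

n is a product of powers, so relative uncertainties combine in quadrature:
  (1·δP/P)² = (1×0.0506)² = 0.00256;  (1·δV/V)² = (1×0.0130)² = 0.000168;  (-1·δT/T)² = (-1×0.0175)² = 0.000306
δn/n = √(0.00303) = 0.0551
n = 0.5229 mol, so δn = 0.0551 × 0.5229 = 0.0288 mol.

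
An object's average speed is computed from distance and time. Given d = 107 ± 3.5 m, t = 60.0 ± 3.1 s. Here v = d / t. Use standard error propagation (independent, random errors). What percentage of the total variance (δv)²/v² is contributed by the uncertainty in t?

71.4%

(δv/v)² = (1·δd/d)² + (-1·δt/t)²
  d term: (1×0.0327)² = 0.00107
  t term: (-1×0.0517)² = 0.00267
Total = 0.00374. Share from t = 0.00267/0.00374 = 0.714.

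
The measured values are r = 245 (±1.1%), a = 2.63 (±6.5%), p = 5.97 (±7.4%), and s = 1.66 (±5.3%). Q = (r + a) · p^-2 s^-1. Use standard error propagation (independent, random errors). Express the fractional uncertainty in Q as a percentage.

Let u = r + a = 248. δu = √(δr² + δa²) = √(7.26 + 0.0292) = 2.70, so δu/u = 0.0109.
Q is then a monomial in u, p, s:
δQ/Q = √((δu/u)² + (-2·δp/p)² + (-1·δs/s)²) = √(0.000119 + 0.0219 + 0.00281) = 0.158

15.8%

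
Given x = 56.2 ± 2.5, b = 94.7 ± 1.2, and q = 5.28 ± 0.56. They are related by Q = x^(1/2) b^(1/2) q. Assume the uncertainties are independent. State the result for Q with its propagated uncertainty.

Relative error in a monomial: (δQ/Q)² = Σ (nᵢ · δxᵢ/xᵢ)².
  (½·δx/x)² = (0.5×0.0445)² = 0.000495;  (½·δb/b)² = (0.5×0.0127)² = 4.01e-05;  (1·δq/q)² = (1×0.106)² = 0.0112
δQ/Q = √(0.0118) = 0.109
Q = 385, so δQ = 0.109 × 385 = 41.8.

385 ± 41.8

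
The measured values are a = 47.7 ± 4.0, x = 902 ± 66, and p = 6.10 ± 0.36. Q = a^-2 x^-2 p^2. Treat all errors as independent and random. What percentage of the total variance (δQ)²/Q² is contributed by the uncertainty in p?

21.9%

(δQ/Q)² = (-2·δa/a)² + (-2·δx/x)² + (2·δp/p)²
  a term: (-2×0.0839)² = 0.0281
  x term: (-2×0.0732)² = 0.0214
  p term: (2×0.0590)² = 0.0139
Total = 0.0635. Share from p = 0.0139/0.0635 = 0.219.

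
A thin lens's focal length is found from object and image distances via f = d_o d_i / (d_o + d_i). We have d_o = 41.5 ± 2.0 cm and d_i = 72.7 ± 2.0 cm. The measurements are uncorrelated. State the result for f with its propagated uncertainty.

∂f/∂d_o = (d_i/(d_o+d_i))² = 0.405;  ∂f/∂d_i = (d_o/(d_o+d_i))² = 0.132
δf = √((∂f/∂d_o · δd_o)² + (∂f/∂d_i · δd_i)²) = √(0.657 + 0.0698) = 0.852 cm
f = 26.4 cm.

26.4 ± 0.852 cm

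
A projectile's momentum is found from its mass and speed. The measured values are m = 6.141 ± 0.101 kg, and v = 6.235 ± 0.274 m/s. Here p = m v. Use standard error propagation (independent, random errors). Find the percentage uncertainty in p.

4.69%

Since p is a product/quotient, work with relative uncertainties:
  (1·δm/m)² = (1×0.0164)² = 0.000270;  (1·δv/v)² = (1×0.0439)² = 0.00193
δp/p = √(0.00220) = 0.0469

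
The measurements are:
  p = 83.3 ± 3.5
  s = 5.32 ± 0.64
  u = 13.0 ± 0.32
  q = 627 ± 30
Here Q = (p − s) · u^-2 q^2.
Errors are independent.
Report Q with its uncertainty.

(1.81 ± 0.212) × 10^5

Let w = p − s = 78.0. δw = √(δp² + δs²) = √(12.2 + 0.410) = 3.56, so δw/w = 0.0456.
Q is then a monomial in w, u, q:
δQ/Q = √((δw/w)² + (-2·δu/u)² + (2·δq/q)²) = √(0.00208 + 0.00242 + 0.00916) = 0.117
Q = 1.81e+05, so δQ = 0.117 × 1.81e+05 = 21200.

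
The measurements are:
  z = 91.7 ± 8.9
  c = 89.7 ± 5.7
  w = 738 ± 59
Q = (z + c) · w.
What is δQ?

13200

Let u = z + c = 181. δu = √(δz² + δc²) = √(79.2 + 32.5) = 10.6, so δu/u = 0.0583.
Q is then a monomial in u, w:
δQ/Q = √((δu/u)² + (1·δw/w)²) = √(0.00339 + 0.00639) = 0.0989
Q = 1.34e+05, so δQ = 0.0989 × 1.34e+05 = 13200.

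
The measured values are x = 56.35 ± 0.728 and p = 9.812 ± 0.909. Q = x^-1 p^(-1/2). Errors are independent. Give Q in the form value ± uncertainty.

0.005665 ± 0.000272

Q is a product of powers, so relative uncertainties combine in quadrature:
  (-1·δx/x)² = (-1×0.0129)² = 0.000167;  (−½·δp/p)² = (-0.5×0.0926)² = 0.00215
δQ/Q = √(0.00231) = 0.0481
Q = 0.005665, so δQ = 0.0481 × 0.005665 = 0.000272.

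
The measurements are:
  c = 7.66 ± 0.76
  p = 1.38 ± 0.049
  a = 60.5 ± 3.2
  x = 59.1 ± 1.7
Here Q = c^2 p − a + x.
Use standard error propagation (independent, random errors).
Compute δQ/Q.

0.210

Let w = c^2·p = 81.0. δw/w = √((2·δc/c)² + (1·δp/p)²) = √(0.0394 + 0.00126) = 0.202, so δw = 16.3.
Q = w − a + x: δQ = √(δw² + δa² + δx²) = √(266 + 10.2 + 2.89) = 16.7
Q = 79.6, so δQ/Q = 16.7/79.6 = 0.210.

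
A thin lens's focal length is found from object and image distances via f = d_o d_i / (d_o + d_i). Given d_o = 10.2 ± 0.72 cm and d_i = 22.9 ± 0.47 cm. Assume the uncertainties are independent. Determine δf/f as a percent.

4.92%

∂f/∂d_o = (d_i/(d_o+d_i))² = 0.479;  ∂f/∂d_i = (d_o/(d_o+d_i))² = 0.0950
δf = √((∂f/∂d_o · δd_o)² + (∂f/∂d_i · δd_i)²) = √(0.119 + 0.00199) = 0.348 cm
f = 7.06 cm, so δf/f = 0.348/7.06 = 0.0492.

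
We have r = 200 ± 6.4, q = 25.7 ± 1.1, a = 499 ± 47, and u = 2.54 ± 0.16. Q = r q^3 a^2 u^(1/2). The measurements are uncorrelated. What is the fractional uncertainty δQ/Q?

0.232

Products/powers → add relative errors in quadrature, weighted by exponent:
  (1·δr/r)² = (1×0.0320)² = 0.00102;  (3·δq/q)² = (3×0.0428)² = 0.0165;  (2·δa/a)² = (2×0.0942)² = 0.0355;  (½·δu/u)² = (0.5×0.0630)² = 0.000992
δQ/Q = √(0.0540) = 0.232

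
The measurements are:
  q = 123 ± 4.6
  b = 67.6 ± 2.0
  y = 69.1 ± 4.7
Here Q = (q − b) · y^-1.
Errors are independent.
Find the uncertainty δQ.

0.0908

Let u = q − b = 55.4. δu = √(δq² + δb²) = √(21.2 + 4.00) = 5.02, so δu/u = 0.0905.
Q is then a monomial in u, y:
δQ/Q = √((δu/u)² + (-1·δy/y)²) = √(0.00820 + 0.00463) = 0.113
Q = 0.802, so δQ = 0.113 × 0.802 = 0.0908.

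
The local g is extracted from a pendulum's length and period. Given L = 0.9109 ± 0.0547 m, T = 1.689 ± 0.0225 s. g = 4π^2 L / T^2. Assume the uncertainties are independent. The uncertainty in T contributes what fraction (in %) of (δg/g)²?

16.4%

(δg/g)² = (1·δL/L)² + (-2·δT/T)²
  L term: (1×0.0601)² = 0.00361
  T term: (-2×0.0133)² = 0.000710
Total = 0.00432. Share from T = 0.000710/0.00432 = 0.164.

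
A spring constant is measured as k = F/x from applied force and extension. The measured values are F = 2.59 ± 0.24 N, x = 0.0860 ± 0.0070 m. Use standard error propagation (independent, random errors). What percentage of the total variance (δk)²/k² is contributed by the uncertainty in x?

(δk/k)² = (1·δF/F)² + (-1·δx/x)²
  F term: (1×0.0927)² = 0.00859
  x term: (-1×0.0814)² = 0.00663
Total = 0.0152. Share from x = 0.00663/0.0152 = 0.436.

43.6%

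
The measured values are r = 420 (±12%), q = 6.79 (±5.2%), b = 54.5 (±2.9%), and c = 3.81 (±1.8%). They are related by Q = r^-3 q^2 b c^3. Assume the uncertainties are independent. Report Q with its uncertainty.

0.00188 ± 0.000712

Q is a product of powers, so relative uncertainties combine in quadrature:
  (-3·δr/r)² = (-3×0.120)² = 0.130;  (2·δq/q)² = (2×0.0520)² = 0.0108;  (1·δb/b)² = (1×0.0290)² = 0.000841;  (3·δc/c)² = (3×0.0180)² = 0.00292
δQ/Q = √(0.144) = 0.380
Q = 0.00188, so δQ = 0.380 × 0.00188 = 0.000712.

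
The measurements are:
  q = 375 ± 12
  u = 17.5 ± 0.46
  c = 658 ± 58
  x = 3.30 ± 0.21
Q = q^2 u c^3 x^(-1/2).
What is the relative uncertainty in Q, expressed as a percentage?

27.5%

Each factor contributes (exponent × relative error)² to (δQ/Q)²:
  (2·δq/q)² = (2×0.0320)² = 0.00410;  (1·δu/u)² = (1×0.0263)² = 0.000691;  (3·δc/c)² = (3×0.0881)² = 0.0699;  (−½·δx/x)² = (-0.5×0.0636)² = 0.00101
δQ/Q = √(0.0757) = 0.275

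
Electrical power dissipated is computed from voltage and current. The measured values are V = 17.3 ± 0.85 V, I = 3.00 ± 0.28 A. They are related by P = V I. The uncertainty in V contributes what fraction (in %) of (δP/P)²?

21.7%

(δP/P)² = (1·δV/V)² + (1·δI/I)²
  V term: (1×0.0491)² = 0.00241
  I term: (1×0.0933)² = 0.00871
Total = 0.0111. Share from V = 0.00241/0.0111 = 0.217.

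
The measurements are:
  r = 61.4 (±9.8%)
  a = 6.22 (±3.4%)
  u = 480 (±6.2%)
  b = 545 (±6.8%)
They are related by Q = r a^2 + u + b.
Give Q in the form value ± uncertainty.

Let p = r·a^2 = 2380. δp/p = √((1·δr/r)² + (2·δa/a)²) = √(0.00960 + 0.00462) = 0.119, so δp = 283.
Q = p + u + b: δQ = √(δp² + δu² + δb²) = √(80300 + 886 + 1370) = 287
Q = 3400.

3400 ± 287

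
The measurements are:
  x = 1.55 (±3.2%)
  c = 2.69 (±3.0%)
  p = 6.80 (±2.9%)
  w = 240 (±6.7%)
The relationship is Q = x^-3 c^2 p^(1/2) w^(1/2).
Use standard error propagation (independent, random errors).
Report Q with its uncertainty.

Q is a product of powers, so relative uncertainties combine in quadrature:
  (-3·δx/x)² = (-3×0.0320)² = 0.00922;  (2·δc/c)² = (2×0.0300)² = 0.00360;  (½·δp/p)² = (0.5×0.0290)² = 0.000210;  (½·δw/w)² = (0.5×0.0670)² = 0.00112
δQ/Q = √(0.0141) = 0.119
Q = 78.5, so δQ = 0.119 × 78.5 = 9.34.

78.5 ± 9.34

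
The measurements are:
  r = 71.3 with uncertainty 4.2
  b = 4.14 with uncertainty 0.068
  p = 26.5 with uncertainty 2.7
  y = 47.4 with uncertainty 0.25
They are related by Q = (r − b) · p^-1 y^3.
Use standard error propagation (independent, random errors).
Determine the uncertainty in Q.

Let u = r − b = 67.2. δu = √(δr² + δb²) = √(17.6 + 0.00462) = 4.20, so δu/u = 0.0625.
Q is then a monomial in u, p, y:
δQ/Q = √((δu/u)² + (-1·δp/p)² + (3·δy/y)²) = √(0.00391 + 0.0104 + 0.000250) = 0.121
Q = 2.7e+05, so δQ = 0.121 × 2.7e+05 = 32500.

32500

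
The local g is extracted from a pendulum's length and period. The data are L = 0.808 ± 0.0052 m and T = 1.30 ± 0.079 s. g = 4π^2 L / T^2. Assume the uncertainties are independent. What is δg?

Relative error in a monomial: (δg/g)² = Σ (nᵢ · δxᵢ/xᵢ)².
  (1·δL/L)² = (1×0.00644)² = 4.14e-05;  (-2·δT/T)² = (-2×0.0608)² = 0.0148
δg/g = √(0.0148) = 0.122
g = 18.9 m/s^2, so δg = 0.122 × 18.9 = 2.30 m/s^2.

2.30 m/s^2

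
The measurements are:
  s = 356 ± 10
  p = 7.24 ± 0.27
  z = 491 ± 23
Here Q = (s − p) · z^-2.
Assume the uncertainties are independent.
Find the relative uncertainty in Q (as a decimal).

Let u = s − p = 349. δu = √(δs² + δp²) = √(100 + 0.0729) = 10.0, so δu/u = 0.0287.
Q is then a monomial in u, z:
δQ/Q = √((δu/u)² + (-2·δz/z)²) = √(0.000823 + 0.00878) = 0.0980

0.0980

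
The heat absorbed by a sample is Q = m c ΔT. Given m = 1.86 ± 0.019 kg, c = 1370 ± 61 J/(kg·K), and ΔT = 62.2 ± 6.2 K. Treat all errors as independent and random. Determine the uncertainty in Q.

Q is a product of powers, so relative uncertainties combine in quadrature:
  (1·δm/m)² = (1×0.0102)² = 0.000104;  (1·δc/c)² = (1×0.0445)² = 0.00198;  (1·δΔT/ΔT)² = (1×0.0997)² = 0.00994
δQ/Q = √(0.0120) = 0.110
Q = 1.58e+05 J, so δQ = 0.110 × 1.58e+05 = 17400 J.

17400 J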